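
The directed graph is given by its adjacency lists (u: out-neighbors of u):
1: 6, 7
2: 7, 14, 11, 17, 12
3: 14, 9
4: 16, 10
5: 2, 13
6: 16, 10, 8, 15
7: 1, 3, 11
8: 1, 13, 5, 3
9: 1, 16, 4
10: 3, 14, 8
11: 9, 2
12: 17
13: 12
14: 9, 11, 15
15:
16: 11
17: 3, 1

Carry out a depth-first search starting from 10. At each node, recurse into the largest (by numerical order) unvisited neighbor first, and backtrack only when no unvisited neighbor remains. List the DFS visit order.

Visit 10
10 → 14
14 → 15
14 → 11
11 → 9
9 → 16
9 → 4
9 → 1
1 → 7
7 → 3
1 → 6
6 → 8
8 → 13
13 → 12
12 → 17
8 → 5
5 → 2

10, 14, 15, 11, 9, 16, 4, 1, 7, 3, 6, 8, 13, 12, 17, 5, 2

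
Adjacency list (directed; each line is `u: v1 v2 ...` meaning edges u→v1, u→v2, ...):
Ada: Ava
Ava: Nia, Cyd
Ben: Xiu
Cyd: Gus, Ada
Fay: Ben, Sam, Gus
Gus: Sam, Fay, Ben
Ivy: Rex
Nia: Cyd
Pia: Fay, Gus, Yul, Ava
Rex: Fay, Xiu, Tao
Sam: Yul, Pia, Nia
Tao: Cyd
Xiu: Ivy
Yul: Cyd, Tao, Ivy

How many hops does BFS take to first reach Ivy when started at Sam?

Level 0: Sam
Level 1: Nia, Pia, Yul
Level 2: Ava, Cyd, Fay, Gus, Ivy, Tao
Level 3: Ada, Ben, Rex
Level 4: Xiu
Ivy first appears at level 2.

2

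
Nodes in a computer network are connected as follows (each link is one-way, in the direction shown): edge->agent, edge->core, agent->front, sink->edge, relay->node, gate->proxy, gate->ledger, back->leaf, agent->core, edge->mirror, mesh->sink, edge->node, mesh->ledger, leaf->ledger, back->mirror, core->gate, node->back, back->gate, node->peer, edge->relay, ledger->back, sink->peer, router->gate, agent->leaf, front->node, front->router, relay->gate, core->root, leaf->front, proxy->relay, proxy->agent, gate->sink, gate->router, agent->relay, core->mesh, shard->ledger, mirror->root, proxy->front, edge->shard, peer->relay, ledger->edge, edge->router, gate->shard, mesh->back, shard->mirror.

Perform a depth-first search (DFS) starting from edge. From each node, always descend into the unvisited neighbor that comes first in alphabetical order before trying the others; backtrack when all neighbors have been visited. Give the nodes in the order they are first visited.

Visit edge
edge → agent
agent → core
core → gate
gate → ledger
ledger → back
back → leaf
leaf → front
front → node
node → peer
peer → relay
front → router
back → mirror
mirror → root
gate → proxy
gate → shard
gate → sink
core → mesh

edge agent core gate ledger back leaf front node peer relay router mirror root proxy shard sink mesh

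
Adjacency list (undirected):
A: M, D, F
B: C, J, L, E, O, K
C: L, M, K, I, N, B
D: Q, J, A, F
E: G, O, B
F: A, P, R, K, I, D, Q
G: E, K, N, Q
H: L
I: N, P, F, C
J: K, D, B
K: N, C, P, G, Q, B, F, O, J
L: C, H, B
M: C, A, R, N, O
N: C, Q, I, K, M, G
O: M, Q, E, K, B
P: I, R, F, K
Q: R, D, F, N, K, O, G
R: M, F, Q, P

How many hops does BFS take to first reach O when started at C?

2

Level 0: C
Level 1: B, I, K, L, M, N
Level 2: A, E, F, G, H, J, O, P, Q, R
Level 3: D
O first appears at level 2.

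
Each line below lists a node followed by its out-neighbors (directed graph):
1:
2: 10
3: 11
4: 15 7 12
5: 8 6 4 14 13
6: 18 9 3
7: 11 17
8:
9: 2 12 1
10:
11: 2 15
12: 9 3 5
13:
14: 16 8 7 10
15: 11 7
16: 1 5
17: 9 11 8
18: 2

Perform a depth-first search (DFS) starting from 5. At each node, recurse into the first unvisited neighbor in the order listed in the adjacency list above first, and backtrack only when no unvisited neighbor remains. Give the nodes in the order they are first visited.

5 → 8 → 6 → 18 → 2 → 10 → 9 → 12 → 3 → 11 → 15 → 7 → 17 → 1 → 4 → 14 → 16 → 13

Visit 5
5 → 8
5 → 6
6 → 18
18 → 2
2 → 10
6 → 9
9 → 12
12 → 3
3 → 11
11 → 15
15 → 7
7 → 17
9 → 1
5 → 4
5 → 14
14 → 16
5 → 13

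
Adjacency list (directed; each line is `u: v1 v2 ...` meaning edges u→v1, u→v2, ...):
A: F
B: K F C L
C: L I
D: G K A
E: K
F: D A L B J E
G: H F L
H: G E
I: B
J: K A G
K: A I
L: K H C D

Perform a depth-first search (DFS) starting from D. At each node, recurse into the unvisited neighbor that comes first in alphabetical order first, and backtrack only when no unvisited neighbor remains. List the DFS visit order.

D A F B C I L H E K G J

Visit D
D → A
A → F
F → B
B → C
C → I
C → L
L → H
H → E
E → K
H → G
F → J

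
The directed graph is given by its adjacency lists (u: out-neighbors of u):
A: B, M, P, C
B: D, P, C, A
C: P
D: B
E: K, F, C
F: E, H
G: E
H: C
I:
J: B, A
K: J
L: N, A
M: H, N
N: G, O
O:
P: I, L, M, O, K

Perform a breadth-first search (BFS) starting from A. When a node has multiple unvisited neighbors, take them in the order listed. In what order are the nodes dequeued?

A -> B -> M -> P -> C -> D -> H -> N -> I -> L -> O -> K -> G -> J -> E -> F

Visit A; enqueue B, M, P, C → queue [B, M, P, C]
Visit B; enqueue D → queue [M, P, C, D]
Visit M; enqueue H, N → queue [P, C, D, H, N]
Visit P; enqueue I, L, O, K → queue [C, D, H, N, I, L, O, K]
Visit C → queue [D, H, N, I, L, O, K]
Visit D → queue [H, N, I, L, O, K]
Visit H → queue [N, I, L, O, K]
Visit N; enqueue G → queue [I, L, O, K, G]
Visit I → queue [L, O, K, G]
Visit L → queue [O, K, G]
Visit O → queue [K, G]
Visit K; enqueue J → queue [G, J]
Visit G; enqueue E → queue [J, E]
Visit J → queue [E]
Visit E; enqueue F → queue [F]
Visit F → queue []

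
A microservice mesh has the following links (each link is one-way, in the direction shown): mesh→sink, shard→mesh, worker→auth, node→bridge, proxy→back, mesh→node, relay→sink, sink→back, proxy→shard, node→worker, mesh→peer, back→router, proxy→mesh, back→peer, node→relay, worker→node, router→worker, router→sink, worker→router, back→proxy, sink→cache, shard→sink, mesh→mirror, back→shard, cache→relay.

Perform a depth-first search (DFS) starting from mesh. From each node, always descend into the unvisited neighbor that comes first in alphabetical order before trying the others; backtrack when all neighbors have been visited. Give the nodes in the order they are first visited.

mesh mirror node bridge relay sink back peer proxy shard router worker auth cache

Visit mesh
mesh → mirror
mesh → node
node → bridge
node → relay
relay → sink
sink → back
back → peer
back → proxy
proxy → shard
back → router
router → worker
worker → auth
sink → cache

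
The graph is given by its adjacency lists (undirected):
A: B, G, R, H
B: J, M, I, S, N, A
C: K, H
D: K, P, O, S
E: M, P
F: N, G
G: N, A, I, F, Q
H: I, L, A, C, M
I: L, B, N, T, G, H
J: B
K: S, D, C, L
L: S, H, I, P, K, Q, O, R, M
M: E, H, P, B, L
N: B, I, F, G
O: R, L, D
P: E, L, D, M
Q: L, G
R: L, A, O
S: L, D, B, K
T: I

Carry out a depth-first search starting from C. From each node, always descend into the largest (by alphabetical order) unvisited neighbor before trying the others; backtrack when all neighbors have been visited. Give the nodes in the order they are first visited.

Visit C
C → K
K → S
S → L
L → R
R → O
O → D
D → P
P → M
M → H
H → I
I → T
I → N
N → G
G → Q
G → F
G → A
A → B
B → J
M → E

C K S L R O D P M H I T N G Q F A B J E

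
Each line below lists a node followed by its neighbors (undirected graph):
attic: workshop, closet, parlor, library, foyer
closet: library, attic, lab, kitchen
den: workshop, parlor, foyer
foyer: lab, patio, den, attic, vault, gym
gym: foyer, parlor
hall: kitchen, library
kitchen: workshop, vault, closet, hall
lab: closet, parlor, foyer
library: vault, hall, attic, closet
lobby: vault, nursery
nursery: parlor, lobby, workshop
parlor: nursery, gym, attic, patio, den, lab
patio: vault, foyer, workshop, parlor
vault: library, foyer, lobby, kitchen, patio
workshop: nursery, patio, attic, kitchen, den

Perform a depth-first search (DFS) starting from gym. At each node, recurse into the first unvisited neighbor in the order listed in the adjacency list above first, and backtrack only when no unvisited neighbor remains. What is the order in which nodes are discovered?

gym foyer lab closet library vault lobby nursery parlor attic workshop patio kitchen hall den

Visit gym
gym → foyer
foyer → lab
lab → closet
closet → library
library → vault
vault → lobby
lobby → nursery
nursery → parlor
parlor → attic
attic → workshop
workshop → patio
workshop → kitchen
kitchen → hall
workshop → den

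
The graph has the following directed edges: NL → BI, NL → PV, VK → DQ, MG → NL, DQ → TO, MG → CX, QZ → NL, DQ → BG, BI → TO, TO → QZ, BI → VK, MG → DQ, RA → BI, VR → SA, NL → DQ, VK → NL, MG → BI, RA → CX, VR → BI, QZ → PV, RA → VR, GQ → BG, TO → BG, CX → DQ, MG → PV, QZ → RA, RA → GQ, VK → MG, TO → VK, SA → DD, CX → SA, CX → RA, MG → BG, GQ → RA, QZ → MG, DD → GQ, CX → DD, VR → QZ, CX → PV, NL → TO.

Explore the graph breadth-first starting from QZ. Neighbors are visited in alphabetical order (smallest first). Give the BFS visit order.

QZ -> MG -> NL -> PV -> RA -> BG -> BI -> CX -> DQ -> TO -> GQ -> VR -> VK -> DD -> SA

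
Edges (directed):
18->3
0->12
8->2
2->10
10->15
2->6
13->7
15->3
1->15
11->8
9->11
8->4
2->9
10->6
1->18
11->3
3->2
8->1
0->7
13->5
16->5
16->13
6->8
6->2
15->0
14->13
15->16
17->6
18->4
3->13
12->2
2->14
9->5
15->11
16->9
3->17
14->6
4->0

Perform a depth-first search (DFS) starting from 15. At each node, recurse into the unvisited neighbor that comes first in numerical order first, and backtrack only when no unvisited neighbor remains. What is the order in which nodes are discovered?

Visit 15
15 → 0
0 → 7
0 → 12
12 → 2
2 → 6
6 → 8
8 → 1
1 → 18
18 → 3
3 → 13
13 → 5
3 → 17
18 → 4
2 → 9
9 → 11
2 → 10
2 → 14
15 → 16

15 0 7 12 2 6 8 1 18 3 13 5 17 4 9 11 10 14 16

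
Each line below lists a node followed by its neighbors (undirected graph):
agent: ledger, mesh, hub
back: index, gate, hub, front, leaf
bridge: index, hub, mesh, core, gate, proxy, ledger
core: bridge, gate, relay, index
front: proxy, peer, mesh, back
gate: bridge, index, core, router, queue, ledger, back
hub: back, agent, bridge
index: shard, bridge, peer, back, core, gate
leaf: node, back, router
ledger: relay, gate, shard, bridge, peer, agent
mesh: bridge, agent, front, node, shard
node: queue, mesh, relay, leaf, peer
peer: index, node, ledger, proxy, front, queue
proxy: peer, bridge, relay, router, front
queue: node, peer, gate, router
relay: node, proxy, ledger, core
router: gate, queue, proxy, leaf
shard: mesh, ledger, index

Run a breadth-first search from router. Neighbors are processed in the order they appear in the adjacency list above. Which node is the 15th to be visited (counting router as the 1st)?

hub

Visit router; enqueue gate, queue, proxy, leaf → queue [gate, queue, proxy, leaf]
Visit gate; enqueue bridge, index, core, ledger, back → queue [queue, proxy, leaf, bridge, index, core, ledger, back]
Visit queue; enqueue node, peer → queue [proxy, leaf, bridge, index, core, ledger, back, node, peer]
Visit proxy; enqueue relay, front → queue [leaf, bridge, index, core, ledger, back, node, peer, relay, front]
Visit leaf → queue [bridge, index, core, ledger, back, node, peer, relay, front]
Visit bridge; enqueue hub, mesh → queue [index, core, ledger, back, node, peer, relay, front, hub, mesh]
Visit index; enqueue shard → queue [core, ledger, back, node, peer, relay, front, hub, mesh, shard]
Visit core → queue [ledger, back, node, peer, relay, front, hub, mesh, shard]
Visit ledger; enqueue agent → queue [back, node, peer, relay, front, hub, mesh, shard, agent]
Visit back → queue [node, peer, relay, front, hub, mesh, shard, agent]
Visit node → queue [peer, relay, front, hub, mesh, shard, agent]
Visit peer → queue [relay, front, hub, mesh, shard, agent]
Visit relay → queue [front, hub, mesh, shard, agent]
Visit front → queue [hub, mesh, shard, agent]
Visit hub → queue [mesh, shard, agent]
Visit mesh → queue [shard, agent]
Visit shard → queue [agent]
Visit agent → queue []

Visit order: router, gate, queue, proxy, leaf, bridge, index, core, ledger, back, node, peer, relay, front, hub, mesh, shard, agent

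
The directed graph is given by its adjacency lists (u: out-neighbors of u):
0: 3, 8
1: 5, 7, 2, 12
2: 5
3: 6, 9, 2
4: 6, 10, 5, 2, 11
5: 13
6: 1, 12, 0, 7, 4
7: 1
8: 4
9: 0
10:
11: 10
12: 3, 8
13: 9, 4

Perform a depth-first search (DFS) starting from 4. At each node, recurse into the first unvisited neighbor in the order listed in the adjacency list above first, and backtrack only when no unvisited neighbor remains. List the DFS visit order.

4 6 1 5 13 9 0 3 2 8 7 12 10 11

Visit 4
4 → 6
6 → 1
1 → 5
5 → 13
13 → 9
9 → 0
0 → 3
3 → 2
0 → 8
1 → 7
1 → 12
4 → 10
4 → 11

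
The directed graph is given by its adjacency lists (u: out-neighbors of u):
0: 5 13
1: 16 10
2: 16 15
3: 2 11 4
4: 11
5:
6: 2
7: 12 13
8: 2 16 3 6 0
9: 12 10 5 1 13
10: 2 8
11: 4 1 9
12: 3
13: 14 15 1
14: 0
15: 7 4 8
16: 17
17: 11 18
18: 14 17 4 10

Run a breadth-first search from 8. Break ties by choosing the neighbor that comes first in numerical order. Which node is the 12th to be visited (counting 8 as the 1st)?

Visit 8; enqueue 0, 2, 3, 6, 16 → queue [0, 2, 3, 6, 16]
Visit 0; enqueue 5, 13 → queue [2, 3, 6, 16, 5, 13]
Visit 2; enqueue 15 → queue [3, 6, 16, 5, 13, 15]
Visit 3; enqueue 4, 11 → queue [6, 16, 5, 13, 15, 4, 11]
Visit 6 → queue [16, 5, 13, 15, 4, 11]
Visit 16; enqueue 17 → queue [5, 13, 15, 4, 11, 17]
Visit 5 → queue [13, 15, 4, 11, 17]
Visit 13; enqueue 1, 14 → queue [15, 4, 11, 17, 1, 14]
Visit 15; enqueue 7 → queue [4, 11, 17, 1, 14, 7]
Visit 4 → queue [11, 17, 1, 14, 7]
Visit 11; enqueue 9 → queue [17, 1, 14, 7, 9]
Visit 17; enqueue 18 → queue [1, 14, 7, 9, 18]
Visit 1; enqueue 10 → queue [14, 7, 9, 18, 10]
Visit 14 → queue [7, 9, 18, 10]
Visit 7; enqueue 12 → queue [9, 18, 10, 12]
Visit 9 → queue [18, 10, 12]
Visit 18 → queue [10, 12]
Visit 10 → queue [12]
Visit 12 → queue []

Visit order: 8, 0, 2, 3, 6, 16, 5, 13, 15, 4, 11, 17, 1, 14, 7, 9, 18, 10, 12

17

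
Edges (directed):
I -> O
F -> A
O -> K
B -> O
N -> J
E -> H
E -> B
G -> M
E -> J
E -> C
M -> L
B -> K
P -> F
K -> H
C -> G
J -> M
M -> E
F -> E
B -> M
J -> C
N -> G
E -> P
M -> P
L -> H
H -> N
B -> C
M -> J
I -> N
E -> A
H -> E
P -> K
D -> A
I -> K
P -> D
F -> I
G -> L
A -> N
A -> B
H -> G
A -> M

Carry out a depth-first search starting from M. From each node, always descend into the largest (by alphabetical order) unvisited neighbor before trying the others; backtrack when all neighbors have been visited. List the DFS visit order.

M, P, K, H, N, J, C, G, L, E, B, O, A, F, I, D

Visit M
M → P
P → K
K → H
H → N
N → J
J → C
C → G
G → L
H → E
E → B
B → O
E → A
P → F
F → I
P → D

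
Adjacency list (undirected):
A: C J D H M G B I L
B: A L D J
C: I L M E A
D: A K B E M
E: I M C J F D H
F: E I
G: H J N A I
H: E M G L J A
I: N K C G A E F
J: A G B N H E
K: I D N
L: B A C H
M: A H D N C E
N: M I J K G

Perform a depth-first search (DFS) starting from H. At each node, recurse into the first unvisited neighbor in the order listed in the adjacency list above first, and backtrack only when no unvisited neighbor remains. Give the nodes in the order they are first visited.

Visit H
H → E
E → I
I → N
N → M
M → A
A → C
C → L
L → B
B → D
D → K
B → J
J → G
I → F

H -> E -> I -> N -> M -> A -> C -> L -> B -> D -> K -> J -> G -> F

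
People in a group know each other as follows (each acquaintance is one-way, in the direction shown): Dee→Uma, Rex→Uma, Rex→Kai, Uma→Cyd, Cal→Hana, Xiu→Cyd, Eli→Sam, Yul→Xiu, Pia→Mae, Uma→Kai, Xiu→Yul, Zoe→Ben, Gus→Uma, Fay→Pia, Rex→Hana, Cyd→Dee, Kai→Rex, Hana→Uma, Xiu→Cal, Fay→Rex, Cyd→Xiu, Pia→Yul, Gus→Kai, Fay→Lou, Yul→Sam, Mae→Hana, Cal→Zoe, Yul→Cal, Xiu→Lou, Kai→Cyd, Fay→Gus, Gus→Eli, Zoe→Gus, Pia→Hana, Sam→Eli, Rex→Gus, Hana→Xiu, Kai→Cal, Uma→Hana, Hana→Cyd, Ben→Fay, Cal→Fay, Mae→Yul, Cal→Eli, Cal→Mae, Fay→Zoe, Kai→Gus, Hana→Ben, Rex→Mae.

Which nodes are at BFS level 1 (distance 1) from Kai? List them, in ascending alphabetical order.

Cal, Cyd, Gus, Rex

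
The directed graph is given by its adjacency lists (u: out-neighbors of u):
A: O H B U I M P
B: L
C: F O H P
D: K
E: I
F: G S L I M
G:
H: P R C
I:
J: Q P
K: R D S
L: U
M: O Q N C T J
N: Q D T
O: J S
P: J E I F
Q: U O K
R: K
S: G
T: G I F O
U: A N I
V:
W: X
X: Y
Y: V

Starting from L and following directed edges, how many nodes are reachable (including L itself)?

21

BFS from L visits: L, U, A, I, N, B, H, M, O, P, D, Q, T, C, R, J, S, E, F, K, G
Reachable nodes: 21 of 25 total.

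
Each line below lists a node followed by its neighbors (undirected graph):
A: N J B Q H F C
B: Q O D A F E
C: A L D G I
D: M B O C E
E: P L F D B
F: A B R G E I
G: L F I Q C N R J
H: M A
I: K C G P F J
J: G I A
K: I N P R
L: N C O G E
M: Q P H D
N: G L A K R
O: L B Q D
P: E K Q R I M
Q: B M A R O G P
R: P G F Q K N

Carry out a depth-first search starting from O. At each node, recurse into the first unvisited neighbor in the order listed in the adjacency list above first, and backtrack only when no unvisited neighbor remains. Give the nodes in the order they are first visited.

O, L, N, G, F, A, J, I, K, P, E, D, M, Q, B, R, H, C

Visit O
O → L
L → N
N → G
G → F
F → A
A → J
J → I
I → K
K → P
P → E
E → D
D → M
M → Q
Q → B
Q → R
M → H
D → C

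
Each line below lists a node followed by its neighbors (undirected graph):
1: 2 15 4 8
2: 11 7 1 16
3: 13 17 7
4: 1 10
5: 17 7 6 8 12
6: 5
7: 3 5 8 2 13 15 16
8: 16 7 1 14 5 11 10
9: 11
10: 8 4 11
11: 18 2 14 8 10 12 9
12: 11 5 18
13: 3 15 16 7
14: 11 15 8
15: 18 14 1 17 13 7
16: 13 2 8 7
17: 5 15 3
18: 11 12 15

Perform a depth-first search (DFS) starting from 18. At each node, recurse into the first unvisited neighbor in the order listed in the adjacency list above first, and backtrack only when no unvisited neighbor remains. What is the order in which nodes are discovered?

18, 11, 2, 7, 3, 13, 15, 14, 8, 16, 1, 4, 10, 5, 17, 6, 12, 9

Visit 18
18 → 11
11 → 2
2 → 7
7 → 3
3 → 13
13 → 15
15 → 14
14 → 8
8 → 16
8 → 1
1 → 4
4 → 10
8 → 5
5 → 17
5 → 6
5 → 12
11 → 9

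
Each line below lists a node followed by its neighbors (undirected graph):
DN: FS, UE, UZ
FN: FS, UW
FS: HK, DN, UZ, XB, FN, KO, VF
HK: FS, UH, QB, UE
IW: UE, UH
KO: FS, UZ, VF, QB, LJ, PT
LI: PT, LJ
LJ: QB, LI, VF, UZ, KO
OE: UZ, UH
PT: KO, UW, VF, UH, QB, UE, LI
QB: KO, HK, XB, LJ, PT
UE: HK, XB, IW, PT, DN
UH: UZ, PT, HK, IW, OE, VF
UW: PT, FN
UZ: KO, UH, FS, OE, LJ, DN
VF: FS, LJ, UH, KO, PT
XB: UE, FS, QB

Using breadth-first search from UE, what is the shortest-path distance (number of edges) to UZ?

2

Level 0: UE
Level 1: DN, HK, IW, PT, XB
Level 2: FS, KO, LI, QB, UH, UW, UZ, VF
Level 3: FN, LJ, OE
UZ first appears at level 2.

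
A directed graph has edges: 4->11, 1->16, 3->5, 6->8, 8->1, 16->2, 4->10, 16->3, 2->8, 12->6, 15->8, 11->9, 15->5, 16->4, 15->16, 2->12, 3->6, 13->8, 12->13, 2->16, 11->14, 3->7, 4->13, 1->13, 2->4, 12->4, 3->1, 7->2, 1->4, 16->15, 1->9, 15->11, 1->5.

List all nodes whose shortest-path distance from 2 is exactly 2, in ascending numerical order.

1, 3, 6, 10, 11, 13, 15

Level 0: 2
Level 1: 4, 8, 12, 16
Level 2: 1, 3, 6, 10, 11, 13, 15
Level 3: 5, 7, 9, 14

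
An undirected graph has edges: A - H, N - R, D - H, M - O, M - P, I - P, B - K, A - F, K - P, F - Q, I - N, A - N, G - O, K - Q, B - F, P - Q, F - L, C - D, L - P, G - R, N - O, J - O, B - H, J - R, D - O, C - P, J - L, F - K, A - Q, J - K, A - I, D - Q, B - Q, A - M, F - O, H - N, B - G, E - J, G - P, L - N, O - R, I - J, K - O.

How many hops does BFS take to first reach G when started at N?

Level 0: N
Level 1: A, H, I, L, O, R
Level 2: B, D, F, G, J, K, M, P, Q
Level 3: C, E
G first appears at level 2.

2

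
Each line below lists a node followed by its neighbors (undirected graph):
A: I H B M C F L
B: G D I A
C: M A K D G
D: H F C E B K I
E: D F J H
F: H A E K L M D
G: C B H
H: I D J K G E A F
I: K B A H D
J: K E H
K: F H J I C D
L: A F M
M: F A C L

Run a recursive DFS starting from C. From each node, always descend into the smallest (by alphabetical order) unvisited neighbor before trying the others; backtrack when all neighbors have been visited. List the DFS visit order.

Visit C
C → A
A → B
B → D
D → E
E → F
F → H
H → G
H → I
I → K
K → J
F → L
L → M

C A B D E F H G I K J L M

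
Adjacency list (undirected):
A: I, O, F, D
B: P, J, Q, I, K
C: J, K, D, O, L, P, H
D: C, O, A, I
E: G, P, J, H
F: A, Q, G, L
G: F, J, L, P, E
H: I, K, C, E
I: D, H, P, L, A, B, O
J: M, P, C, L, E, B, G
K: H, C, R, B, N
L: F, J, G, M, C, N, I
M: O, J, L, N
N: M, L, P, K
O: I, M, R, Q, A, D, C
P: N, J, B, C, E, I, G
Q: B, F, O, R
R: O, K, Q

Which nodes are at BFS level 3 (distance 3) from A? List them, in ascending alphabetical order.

E, J, K, N

Level 0: A
Level 1: D, F, I, O
Level 2: B, C, G, H, L, M, P, Q, R
Level 3: E, J, K, N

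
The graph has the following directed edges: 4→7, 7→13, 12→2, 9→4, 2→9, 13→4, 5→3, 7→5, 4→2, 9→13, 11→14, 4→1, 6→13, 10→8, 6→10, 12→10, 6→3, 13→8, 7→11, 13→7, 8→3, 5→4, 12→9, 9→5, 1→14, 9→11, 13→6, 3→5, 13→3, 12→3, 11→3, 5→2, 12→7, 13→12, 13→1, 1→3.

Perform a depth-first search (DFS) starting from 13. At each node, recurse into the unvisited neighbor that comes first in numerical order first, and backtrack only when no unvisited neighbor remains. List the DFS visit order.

13, 1, 3, 5, 2, 9, 4, 7, 11, 14, 6, 10, 8, 12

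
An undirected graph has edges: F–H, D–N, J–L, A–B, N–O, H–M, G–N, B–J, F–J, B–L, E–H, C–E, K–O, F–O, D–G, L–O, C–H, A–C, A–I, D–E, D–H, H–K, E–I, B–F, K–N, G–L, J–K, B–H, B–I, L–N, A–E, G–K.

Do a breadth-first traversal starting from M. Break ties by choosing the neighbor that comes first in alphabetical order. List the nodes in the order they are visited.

Visit M; enqueue H → queue [H]
Visit H; enqueue B, C, D, E, F, K → queue [B, C, D, E, F, K]
Visit B; enqueue A, I, J, L → queue [C, D, E, F, K, A, I, J, L]
Visit C → queue [D, E, F, K, A, I, J, L]
Visit D; enqueue G, N → queue [E, F, K, A, I, J, L, G, N]
Visit E → queue [F, K, A, I, J, L, G, N]
Visit F; enqueue O → queue [K, A, I, J, L, G, N, O]
Visit K → queue [A, I, J, L, G, N, O]
Visit A → queue [I, J, L, G, N, O]
Visit I → queue [J, L, G, N, O]
Visit J → queue [L, G, N, O]
Visit L → queue [G, N, O]
Visit G → queue [N, O]
Visit N → queue [O]
Visit O → queue []

M, H, B, C, D, E, F, K, A, I, J, L, G, N, O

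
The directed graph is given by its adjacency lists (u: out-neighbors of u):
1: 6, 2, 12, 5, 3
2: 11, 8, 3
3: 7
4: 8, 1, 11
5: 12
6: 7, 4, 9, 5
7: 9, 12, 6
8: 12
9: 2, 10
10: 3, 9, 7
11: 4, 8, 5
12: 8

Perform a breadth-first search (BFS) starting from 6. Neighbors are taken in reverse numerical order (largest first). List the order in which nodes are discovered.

6, 9, 7, 5, 4, 10, 2, 12, 11, 8, 1, 3

Visit 6; enqueue 9, 7, 5, 4 → queue [9, 7, 5, 4]
Visit 9; enqueue 10, 2 → queue [7, 5, 4, 10, 2]
Visit 7; enqueue 12 → queue [5, 4, 10, 2, 12]
Visit 5 → queue [4, 10, 2, 12]
Visit 4; enqueue 11, 8, 1 → queue [10, 2, 12, 11, 8, 1]
Visit 10; enqueue 3 → queue [2, 12, 11, 8, 1, 3]
Visit 2 → queue [12, 11, 8, 1, 3]
Visit 12 → queue [11, 8, 1, 3]
Visit 11 → queue [8, 1, 3]
Visit 8 → queue [1, 3]
Visit 1 → queue [3]
Visit 3 → queue []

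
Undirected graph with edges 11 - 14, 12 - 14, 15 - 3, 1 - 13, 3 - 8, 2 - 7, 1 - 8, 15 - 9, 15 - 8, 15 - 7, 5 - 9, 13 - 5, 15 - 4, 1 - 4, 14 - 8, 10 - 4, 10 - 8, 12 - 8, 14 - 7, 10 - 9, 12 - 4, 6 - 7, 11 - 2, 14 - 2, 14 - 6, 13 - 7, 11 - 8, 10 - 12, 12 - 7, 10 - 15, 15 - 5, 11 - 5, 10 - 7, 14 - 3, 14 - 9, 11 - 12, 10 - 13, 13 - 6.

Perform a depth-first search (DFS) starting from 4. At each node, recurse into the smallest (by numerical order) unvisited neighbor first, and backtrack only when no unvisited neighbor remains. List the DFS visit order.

Visit 4
4 → 1
1 → 8
8 → 3
3 → 14
14 → 2
2 → 7
7 → 6
6 → 13
13 → 5
5 → 9
9 → 10
10 → 12
12 → 11
10 → 15

4, 1, 8, 3, 14, 2, 7, 6, 13, 5, 9, 10, 12, 11, 15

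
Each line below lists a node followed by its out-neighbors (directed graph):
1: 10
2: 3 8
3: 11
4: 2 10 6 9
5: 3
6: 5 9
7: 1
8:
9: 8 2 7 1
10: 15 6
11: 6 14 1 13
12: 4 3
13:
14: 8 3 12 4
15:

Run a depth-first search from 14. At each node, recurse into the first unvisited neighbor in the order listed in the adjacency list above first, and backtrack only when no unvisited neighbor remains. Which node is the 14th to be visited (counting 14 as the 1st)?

Visit 14
14 → 8
14 → 3
3 → 11
11 → 6
6 → 5
6 → 9
9 → 2
9 → 7
7 → 1
1 → 10
10 → 15
11 → 13
14 → 12
12 → 4

Visit order: 14, 8, 3, 11, 6, 5, 9, 2, 7, 1, 10, 15, 13, 12, 4

12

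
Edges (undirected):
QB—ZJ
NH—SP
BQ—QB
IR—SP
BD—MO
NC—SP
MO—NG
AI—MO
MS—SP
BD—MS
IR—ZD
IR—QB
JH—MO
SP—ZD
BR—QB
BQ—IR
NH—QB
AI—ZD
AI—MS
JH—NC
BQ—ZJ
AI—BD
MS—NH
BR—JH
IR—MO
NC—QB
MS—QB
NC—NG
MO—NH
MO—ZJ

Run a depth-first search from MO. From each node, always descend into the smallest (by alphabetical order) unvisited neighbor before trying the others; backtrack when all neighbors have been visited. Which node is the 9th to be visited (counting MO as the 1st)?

Visit MO
MO → AI
AI → BD
BD → MS
MS → NH
NH → QB
QB → BQ
BQ → IR
IR → SP
SP → NC
NC → JH
JH → BR
NC → NG
SP → ZD
BQ → ZJ

Visit order: MO, AI, BD, MS, NH, QB, BQ, IR, SP, NC, JH, BR, NG, ZD, ZJ

SP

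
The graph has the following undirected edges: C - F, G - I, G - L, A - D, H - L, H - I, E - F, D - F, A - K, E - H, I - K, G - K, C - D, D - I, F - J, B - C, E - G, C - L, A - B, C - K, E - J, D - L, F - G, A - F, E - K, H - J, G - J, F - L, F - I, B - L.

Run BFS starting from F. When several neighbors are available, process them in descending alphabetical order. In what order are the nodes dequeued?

F, L, J, I, G, E, D, C, A, H, B, K

Visit F; enqueue L, J, I, G, E, D, C, A → queue [L, J, I, G, E, D, C, A]
Visit L; enqueue H, B → queue [J, I, G, E, D, C, A, H, B]
Visit J → queue [I, G, E, D, C, A, H, B]
Visit I; enqueue K → queue [G, E, D, C, A, H, B, K]
Visit G → queue [E, D, C, A, H, B, K]
Visit E → queue [D, C, A, H, B, K]
Visit D → queue [C, A, H, B, K]
Visit C → queue [A, H, B, K]
Visit A → queue [H, B, K]
Visit H → queue [B, K]
Visit B → queue [K]
Visit K → queue []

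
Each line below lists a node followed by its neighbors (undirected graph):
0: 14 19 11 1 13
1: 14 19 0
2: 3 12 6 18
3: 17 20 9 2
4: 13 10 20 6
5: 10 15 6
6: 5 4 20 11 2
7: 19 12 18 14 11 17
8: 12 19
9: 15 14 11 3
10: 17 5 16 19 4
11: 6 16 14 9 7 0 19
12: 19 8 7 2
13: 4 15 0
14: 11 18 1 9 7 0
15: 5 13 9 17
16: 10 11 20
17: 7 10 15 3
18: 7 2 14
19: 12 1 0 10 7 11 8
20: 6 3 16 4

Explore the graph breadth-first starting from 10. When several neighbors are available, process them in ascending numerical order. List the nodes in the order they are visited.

10, 4, 5, 16, 17, 19, 6, 13, 20, 15, 11, 3, 7, 0, 1, 8, 12, 2, 9, 14, 18

Visit 10; enqueue 4, 5, 16, 17, 19 → queue [4, 5, 16, 17, 19]
Visit 4; enqueue 6, 13, 20 → queue [5, 16, 17, 19, 6, 13, 20]
Visit 5; enqueue 15 → queue [16, 17, 19, 6, 13, 20, 15]
Visit 16; enqueue 11 → queue [17, 19, 6, 13, 20, 15, 11]
Visit 17; enqueue 3, 7 → queue [19, 6, 13, 20, 15, 11, 3, 7]
Visit 19; enqueue 0, 1, 8, 12 → queue [6, 13, 20, 15, 11, 3, 7, 0, 1, 8, 12]
Visit 6; enqueue 2 → queue [13, 20, 15, 11, 3, 7, 0, 1, 8, 12, 2]
Visit 13 → queue [20, 15, 11, 3, 7, 0, 1, 8, 12, 2]
Visit 20 → queue [15, 11, 3, 7, 0, 1, 8, 12, 2]
Visit 15; enqueue 9 → queue [11, 3, 7, 0, 1, 8, 12, 2, 9]
Visit 11; enqueue 14 → queue [3, 7, 0, 1, 8, 12, 2, 9, 14]
Visit 3 → queue [7, 0, 1, 8, 12, 2, 9, 14]
Visit 7; enqueue 18 → queue [0, 1, 8, 12, 2, 9, 14, 18]
Visit 0 → queue [1, 8, 12, 2, 9, 14, 18]
Visit 1 → queue [8, 12, 2, 9, 14, 18]
Visit 8 → queue [12, 2, 9, 14, 18]
Visit 12 → queue [2, 9, 14, 18]
Visit 2 → queue [9, 14, 18]
Visit 9 → queue [14, 18]
Visit 14 → queue [18]
Visit 18 → queue []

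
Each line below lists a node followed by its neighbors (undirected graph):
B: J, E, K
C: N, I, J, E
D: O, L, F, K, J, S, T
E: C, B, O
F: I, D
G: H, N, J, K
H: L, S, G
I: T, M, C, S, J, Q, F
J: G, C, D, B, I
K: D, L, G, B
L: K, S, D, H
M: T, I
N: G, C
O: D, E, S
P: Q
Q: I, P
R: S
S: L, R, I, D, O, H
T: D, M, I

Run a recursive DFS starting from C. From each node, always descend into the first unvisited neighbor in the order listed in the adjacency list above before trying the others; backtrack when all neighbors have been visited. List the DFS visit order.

Visit C
C → N
N → G
G → H
H → L
L → K
K → D
D → O
O → E
E → B
B → J
J → I
I → T
T → M
I → S
S → R
I → Q
Q → P
I → F

C -> N -> G -> H -> L -> K -> D -> O -> E -> B -> J -> I -> T -> M -> S -> R -> Q -> P -> F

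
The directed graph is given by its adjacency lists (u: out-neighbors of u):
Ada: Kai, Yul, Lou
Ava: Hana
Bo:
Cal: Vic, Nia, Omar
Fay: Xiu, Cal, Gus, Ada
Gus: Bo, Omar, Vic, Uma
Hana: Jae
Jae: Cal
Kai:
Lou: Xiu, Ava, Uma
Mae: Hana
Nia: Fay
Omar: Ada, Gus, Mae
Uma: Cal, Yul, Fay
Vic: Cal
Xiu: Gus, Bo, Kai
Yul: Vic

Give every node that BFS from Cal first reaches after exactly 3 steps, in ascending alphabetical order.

Bo, Hana, Kai, Lou, Uma, Xiu, Yul

Level 0: Cal
Level 1: Nia, Omar, Vic
Level 2: Ada, Fay, Gus, Mae
Level 3: Bo, Hana, Kai, Lou, Uma, Xiu, Yul
Level 4: Ava, Jae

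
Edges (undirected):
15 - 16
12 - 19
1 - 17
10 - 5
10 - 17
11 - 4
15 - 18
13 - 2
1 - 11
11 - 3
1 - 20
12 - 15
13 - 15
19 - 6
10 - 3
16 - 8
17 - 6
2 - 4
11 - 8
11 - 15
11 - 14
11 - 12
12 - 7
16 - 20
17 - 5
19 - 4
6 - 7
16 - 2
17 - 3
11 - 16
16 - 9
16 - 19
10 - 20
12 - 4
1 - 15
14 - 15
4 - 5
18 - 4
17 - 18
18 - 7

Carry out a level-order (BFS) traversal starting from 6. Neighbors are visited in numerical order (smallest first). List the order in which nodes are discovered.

6 → 7 → 17 → 19 → 12 → 18 → 1 → 3 → 5 → 10 → 4 → 16 → 11 → 15 → 20 → 2 → 8 → 9 → 14 → 13

Visit 6; enqueue 7, 17, 19 → queue [7, 17, 19]
Visit 7; enqueue 12, 18 → queue [17, 19, 12, 18]
Visit 17; enqueue 1, 3, 5, 10 → queue [19, 12, 18, 1, 3, 5, 10]
Visit 19; enqueue 4, 16 → queue [12, 18, 1, 3, 5, 10, 4, 16]
Visit 12; enqueue 11, 15 → queue [18, 1, 3, 5, 10, 4, 16, 11, 15]
Visit 18 → queue [1, 3, 5, 10, 4, 16, 11, 15]
Visit 1; enqueue 20 → queue [3, 5, 10, 4, 16, 11, 15, 20]
Visit 3 → queue [5, 10, 4, 16, 11, 15, 20]
Visit 5 → queue [10, 4, 16, 11, 15, 20]
Visit 10 → queue [4, 16, 11, 15, 20]
Visit 4; enqueue 2 → queue [16, 11, 15, 20, 2]
Visit 16; enqueue 8, 9 → queue [11, 15, 20, 2, 8, 9]
Visit 11; enqueue 14 → queue [15, 20, 2, 8, 9, 14]
Visit 15; enqueue 13 → queue [20, 2, 8, 9, 14, 13]
Visit 20 → queue [2, 8, 9, 14, 13]
Visit 2 → queue [8, 9, 14, 13]
Visit 8 → queue [9, 14, 13]
Visit 9 → queue [14, 13]
Visit 14 → queue [13]
Visit 13 → queue []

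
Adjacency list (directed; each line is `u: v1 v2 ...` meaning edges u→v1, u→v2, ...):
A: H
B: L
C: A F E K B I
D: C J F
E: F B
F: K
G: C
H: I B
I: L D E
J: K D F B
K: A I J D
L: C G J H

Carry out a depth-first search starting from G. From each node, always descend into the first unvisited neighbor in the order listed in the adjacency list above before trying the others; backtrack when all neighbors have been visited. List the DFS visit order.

Visit G
G → C
C → A
A → H
H → I
I → L
L → J
J → K
K → D
D → F
J → B
I → E

G C A H I L J K D F B E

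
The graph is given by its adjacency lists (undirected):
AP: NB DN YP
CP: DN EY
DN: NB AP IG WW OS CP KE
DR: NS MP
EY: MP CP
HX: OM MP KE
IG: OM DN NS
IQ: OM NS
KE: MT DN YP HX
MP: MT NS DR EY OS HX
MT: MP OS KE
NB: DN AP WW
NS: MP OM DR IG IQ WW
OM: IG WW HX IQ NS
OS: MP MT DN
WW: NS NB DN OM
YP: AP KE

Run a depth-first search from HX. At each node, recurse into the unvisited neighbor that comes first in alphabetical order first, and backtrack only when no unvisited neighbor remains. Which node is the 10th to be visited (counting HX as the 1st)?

EY

Visit HX
HX → KE
KE → DN
DN → AP
AP → NB
NB → WW
WW → NS
NS → DR
DR → MP
MP → EY
EY → CP
MP → MT
MT → OS
NS → IG
IG → OM
OM → IQ
AP → YP

Visit order: HX, KE, DN, AP, NB, WW, NS, DR, MP, EY, CP, MT, OS, IG, OM, IQ, YP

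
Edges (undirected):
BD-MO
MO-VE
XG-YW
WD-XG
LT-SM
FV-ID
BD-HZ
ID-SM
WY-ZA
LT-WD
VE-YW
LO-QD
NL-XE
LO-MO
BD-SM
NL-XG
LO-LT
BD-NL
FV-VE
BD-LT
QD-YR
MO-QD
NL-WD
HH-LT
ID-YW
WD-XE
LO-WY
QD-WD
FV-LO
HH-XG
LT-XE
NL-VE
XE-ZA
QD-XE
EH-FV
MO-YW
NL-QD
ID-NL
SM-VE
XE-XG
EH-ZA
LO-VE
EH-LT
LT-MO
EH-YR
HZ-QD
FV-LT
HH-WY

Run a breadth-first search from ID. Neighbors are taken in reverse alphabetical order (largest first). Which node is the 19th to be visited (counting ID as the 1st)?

Visit ID; enqueue YW, SM, NL, FV → queue [YW, SM, NL, FV]
Visit YW; enqueue XG, VE, MO → queue [SM, NL, FV, XG, VE, MO]
Visit SM; enqueue LT, BD → queue [NL, FV, XG, VE, MO, LT, BD]
Visit NL; enqueue XE, WD, QD → queue [FV, XG, VE, MO, LT, BD, XE, WD, QD]
Visit FV; enqueue LO, EH → queue [XG, VE, MO, LT, BD, XE, WD, QD, LO, EH]
Visit XG; enqueue HH → queue [VE, MO, LT, BD, XE, WD, QD, LO, EH, HH]
Visit VE → queue [MO, LT, BD, XE, WD, QD, LO, EH, HH]
Visit MO → queue [LT, BD, XE, WD, QD, LO, EH, HH]
Visit LT → queue [BD, XE, WD, QD, LO, EH, HH]
Visit BD; enqueue HZ → queue [XE, WD, QD, LO, EH, HH, HZ]
Visit XE; enqueue ZA → queue [WD, QD, LO, EH, HH, HZ, ZA]
Visit WD → queue [QD, LO, EH, HH, HZ, ZA]
Visit QD; enqueue YR → queue [LO, EH, HH, HZ, ZA, YR]
Visit LO; enqueue WY → queue [EH, HH, HZ, ZA, YR, WY]
Visit EH → queue [HH, HZ, ZA, YR, WY]
Visit HH → queue [HZ, ZA, YR, WY]
Visit HZ → queue [ZA, YR, WY]
Visit ZA → queue [YR, WY]
Visit YR → queue [WY]
Visit WY → queue []

Visit order: ID, YW, SM, NL, FV, XG, VE, MO, LT, BD, XE, WD, QD, LO, EH, HH, HZ, ZA, YR, WY

YR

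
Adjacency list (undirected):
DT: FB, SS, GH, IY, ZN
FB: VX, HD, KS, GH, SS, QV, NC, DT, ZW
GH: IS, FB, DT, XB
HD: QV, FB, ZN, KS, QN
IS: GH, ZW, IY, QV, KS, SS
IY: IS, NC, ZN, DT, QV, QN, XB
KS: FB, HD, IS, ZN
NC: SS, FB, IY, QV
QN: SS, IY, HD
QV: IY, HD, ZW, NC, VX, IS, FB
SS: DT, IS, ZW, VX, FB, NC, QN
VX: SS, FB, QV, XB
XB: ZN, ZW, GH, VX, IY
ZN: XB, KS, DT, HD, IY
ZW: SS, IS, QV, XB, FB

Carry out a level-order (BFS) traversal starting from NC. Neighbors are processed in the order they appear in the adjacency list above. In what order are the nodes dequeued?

NC → SS → FB → IY → QV → DT → IS → ZW → VX → QN → HD → KS → GH → ZN → XB

Visit NC; enqueue SS, FB, IY, QV → queue [SS, FB, IY, QV]
Visit SS; enqueue DT, IS, ZW, VX, QN → queue [FB, IY, QV, DT, IS, ZW, VX, QN]
Visit FB; enqueue HD, KS, GH → queue [IY, QV, DT, IS, ZW, VX, QN, HD, KS, GH]
Visit IY; enqueue ZN, XB → queue [QV, DT, IS, ZW, VX, QN, HD, KS, GH, ZN, XB]
Visit QV → queue [DT, IS, ZW, VX, QN, HD, KS, GH, ZN, XB]
Visit DT → queue [IS, ZW, VX, QN, HD, KS, GH, ZN, XB]
Visit IS → queue [ZW, VX, QN, HD, KS, GH, ZN, XB]
Visit ZW → queue [VX, QN, HD, KS, GH, ZN, XB]
Visit VX → queue [QN, HD, KS, GH, ZN, XB]
Visit QN → queue [HD, KS, GH, ZN, XB]
Visit HD → queue [KS, GH, ZN, XB]
Visit KS → queue [GH, ZN, XB]
Visit GH → queue [ZN, XB]
Visit ZN → queue [XB]
Visit XB → queue []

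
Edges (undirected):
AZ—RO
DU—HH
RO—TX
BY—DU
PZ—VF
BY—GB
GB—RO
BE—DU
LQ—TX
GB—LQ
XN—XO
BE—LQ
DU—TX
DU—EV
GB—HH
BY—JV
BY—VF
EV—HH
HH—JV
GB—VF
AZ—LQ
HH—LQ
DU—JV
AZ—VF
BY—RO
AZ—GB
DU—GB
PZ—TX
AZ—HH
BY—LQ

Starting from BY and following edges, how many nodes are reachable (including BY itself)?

BFS from BY visits: BY, DU, GB, JV, LQ, RO, VF, BE, EV, HH, TX, AZ, PZ
Reachable nodes: 13 of 15 total.

13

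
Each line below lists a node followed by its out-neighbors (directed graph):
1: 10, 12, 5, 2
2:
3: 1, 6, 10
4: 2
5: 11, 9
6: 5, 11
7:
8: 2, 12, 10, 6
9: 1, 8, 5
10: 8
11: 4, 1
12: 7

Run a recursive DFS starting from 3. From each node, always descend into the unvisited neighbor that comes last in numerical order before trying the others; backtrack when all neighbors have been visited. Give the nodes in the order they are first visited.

3 → 10 → 8 → 12 → 7 → 6 → 11 → 4 → 2 → 1 → 5 → 9

Visit 3
3 → 10
10 → 8
8 → 12
12 → 7
8 → 6
6 → 11
11 → 4
4 → 2
11 → 1
1 → 5
5 → 9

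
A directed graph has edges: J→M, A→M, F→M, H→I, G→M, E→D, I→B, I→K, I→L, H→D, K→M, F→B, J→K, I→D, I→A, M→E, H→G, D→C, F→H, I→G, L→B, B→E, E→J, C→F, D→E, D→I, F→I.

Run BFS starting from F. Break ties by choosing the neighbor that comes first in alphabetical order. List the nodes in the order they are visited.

Visit F; enqueue B, H, I, M → queue [B, H, I, M]
Visit B; enqueue E → queue [H, I, M, E]
Visit H; enqueue D, G → queue [I, M, E, D, G]
Visit I; enqueue A, K, L → queue [M, E, D, G, A, K, L]
Visit M → queue [E, D, G, A, K, L]
Visit E; enqueue J → queue [D, G, A, K, L, J]
Visit D; enqueue C → queue [G, A, K, L, J, C]
Visit G → queue [A, K, L, J, C]
Visit A → queue [K, L, J, C]
Visit K → queue [L, J, C]
Visit L → queue [J, C]
Visit J → queue [C]
Visit C → queue []

F → B → H → I → M → E → D → G → A → K → L → J → C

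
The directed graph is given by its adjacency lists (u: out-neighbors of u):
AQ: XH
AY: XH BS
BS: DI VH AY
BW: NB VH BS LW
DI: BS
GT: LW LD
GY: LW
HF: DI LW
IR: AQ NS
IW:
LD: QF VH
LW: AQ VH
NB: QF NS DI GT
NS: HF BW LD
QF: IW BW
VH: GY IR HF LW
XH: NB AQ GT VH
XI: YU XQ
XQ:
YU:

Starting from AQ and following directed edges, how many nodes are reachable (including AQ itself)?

17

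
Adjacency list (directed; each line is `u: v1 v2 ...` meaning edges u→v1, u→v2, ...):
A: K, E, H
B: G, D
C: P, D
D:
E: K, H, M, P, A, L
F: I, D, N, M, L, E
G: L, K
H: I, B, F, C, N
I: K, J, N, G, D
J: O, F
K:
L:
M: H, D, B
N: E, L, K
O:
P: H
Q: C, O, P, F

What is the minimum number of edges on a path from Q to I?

Level 0: Q
Level 1: C, F, O, P
Level 2: D, E, H, I, L, M, N
Level 3: A, B, G, J, K
I first appears at level 2.

2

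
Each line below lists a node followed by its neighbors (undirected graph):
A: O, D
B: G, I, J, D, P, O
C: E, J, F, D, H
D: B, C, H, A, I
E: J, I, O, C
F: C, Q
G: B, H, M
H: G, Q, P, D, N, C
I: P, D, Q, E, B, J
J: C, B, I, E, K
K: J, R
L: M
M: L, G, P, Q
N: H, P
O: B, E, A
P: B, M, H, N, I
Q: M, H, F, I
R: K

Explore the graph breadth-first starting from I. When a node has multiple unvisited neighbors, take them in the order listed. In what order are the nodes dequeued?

I → P → D → Q → E → B → J → M → H → N → C → A → F → O → G → K → L → R

Visit I; enqueue P, D, Q, E, B, J → queue [P, D, Q, E, B, J]
Visit P; enqueue M, H, N → queue [D, Q, E, B, J, M, H, N]
Visit D; enqueue C, A → queue [Q, E, B, J, M, H, N, C, A]
Visit Q; enqueue F → queue [E, B, J, M, H, N, C, A, F]
Visit E; enqueue O → queue [B, J, M, H, N, C, A, F, O]
Visit B; enqueue G → queue [J, M, H, N, C, A, F, O, G]
Visit J; enqueue K → queue [M, H, N, C, A, F, O, G, K]
Visit M; enqueue L → queue [H, N, C, A, F, O, G, K, L]
Visit H → queue [N, C, A, F, O, G, K, L]
Visit N → queue [C, A, F, O, G, K, L]
Visit C → queue [A, F, O, G, K, L]
Visit A → queue [F, O, G, K, L]
Visit F → queue [O, G, K, L]
Visit O → queue [G, K, L]
Visit G → queue [K, L]
Visit K; enqueue R → queue [L, R]
Visit L → queue [R]
Visit R → queue []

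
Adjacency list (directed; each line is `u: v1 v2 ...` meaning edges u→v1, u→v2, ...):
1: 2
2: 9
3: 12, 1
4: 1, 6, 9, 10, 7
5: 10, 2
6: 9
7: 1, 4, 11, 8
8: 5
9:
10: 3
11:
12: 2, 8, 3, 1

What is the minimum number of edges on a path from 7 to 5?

Level 0: 7
Level 1: 1, 4, 8, 11
Level 2: 2, 5, 6, 9, 10
Level 3: 3
Level 4: 12
5 first appears at level 2.

2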